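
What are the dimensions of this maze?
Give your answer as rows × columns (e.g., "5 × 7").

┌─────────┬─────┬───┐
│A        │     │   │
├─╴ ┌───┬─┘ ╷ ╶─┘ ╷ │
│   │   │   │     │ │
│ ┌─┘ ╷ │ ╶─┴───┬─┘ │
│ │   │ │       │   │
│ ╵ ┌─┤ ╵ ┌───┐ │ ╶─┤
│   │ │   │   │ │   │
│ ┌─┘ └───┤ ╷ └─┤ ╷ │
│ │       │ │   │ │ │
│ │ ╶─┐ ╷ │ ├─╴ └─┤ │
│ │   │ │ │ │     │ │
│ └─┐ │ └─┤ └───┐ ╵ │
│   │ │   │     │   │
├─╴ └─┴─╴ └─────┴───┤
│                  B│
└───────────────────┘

Counting the maze dimensions:
Rows (vertical): 8
Columns (horizontal): 10
Dimensions: 8 × 10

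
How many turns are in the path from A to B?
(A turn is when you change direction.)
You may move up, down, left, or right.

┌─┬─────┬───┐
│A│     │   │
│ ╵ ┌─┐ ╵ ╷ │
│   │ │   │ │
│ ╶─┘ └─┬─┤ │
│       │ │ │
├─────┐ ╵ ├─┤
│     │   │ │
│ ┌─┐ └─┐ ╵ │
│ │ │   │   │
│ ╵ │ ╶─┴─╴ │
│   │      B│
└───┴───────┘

Directions: down, down, right, right, right, down, right, down, right, down
Number of turns: 6

Solution:

┌─┬─────┬───┐
│A│     │   │
│ ╵ ┌─┐ ╵ ╷ │
│↓  │ │   │ │
│ ╶─┘ └─┬─┤ │
│↳ → → ↓│ │ │
├─────┐ ╵ ├─┤
│     │↳ ↓│ │
│ ┌─┐ └─┐ ╵ │
│ │ │   │↳ ↓│
│ ╵ │ ╶─┴─╴ │
│   │      B│
└───┴───────┘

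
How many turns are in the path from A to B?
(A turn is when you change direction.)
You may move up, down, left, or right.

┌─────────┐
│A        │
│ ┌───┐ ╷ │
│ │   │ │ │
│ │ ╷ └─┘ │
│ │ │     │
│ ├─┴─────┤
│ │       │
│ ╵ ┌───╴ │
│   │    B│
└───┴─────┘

Directions: down, down, down, down, right, up, right, right, right, down
Number of turns: 4

Solution:

┌─────────┐
│A        │
│ ┌───┐ ╷ │
│↓│   │ │ │
│ │ ╷ └─┘ │
│↓│ │     │
│ ├─┴─────┤
│↓│↱ → → ↓│
│ ╵ ┌───╴ │
│↳ ↑│    B│
└───┴─────┘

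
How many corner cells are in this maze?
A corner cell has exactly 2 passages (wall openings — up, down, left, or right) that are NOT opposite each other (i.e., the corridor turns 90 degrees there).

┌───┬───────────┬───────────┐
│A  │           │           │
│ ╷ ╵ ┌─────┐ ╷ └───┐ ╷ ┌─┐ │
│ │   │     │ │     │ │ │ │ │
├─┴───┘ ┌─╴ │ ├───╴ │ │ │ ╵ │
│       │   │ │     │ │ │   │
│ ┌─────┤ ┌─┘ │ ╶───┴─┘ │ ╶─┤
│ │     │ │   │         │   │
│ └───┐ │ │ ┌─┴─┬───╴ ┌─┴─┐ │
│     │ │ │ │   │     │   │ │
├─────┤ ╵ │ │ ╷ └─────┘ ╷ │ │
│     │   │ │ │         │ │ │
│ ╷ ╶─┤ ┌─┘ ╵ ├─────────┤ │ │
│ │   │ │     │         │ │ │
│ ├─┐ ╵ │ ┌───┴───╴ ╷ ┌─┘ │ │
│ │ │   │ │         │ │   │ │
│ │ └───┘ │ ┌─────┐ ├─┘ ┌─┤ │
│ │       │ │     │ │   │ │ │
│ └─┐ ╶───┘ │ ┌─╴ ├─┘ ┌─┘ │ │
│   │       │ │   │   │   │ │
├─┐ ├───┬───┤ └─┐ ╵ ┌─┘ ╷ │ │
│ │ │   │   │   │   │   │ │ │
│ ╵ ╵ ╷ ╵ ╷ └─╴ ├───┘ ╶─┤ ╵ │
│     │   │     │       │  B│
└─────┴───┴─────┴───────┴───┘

Counting corner cells (2 non-opposite passages):
Total corners: 75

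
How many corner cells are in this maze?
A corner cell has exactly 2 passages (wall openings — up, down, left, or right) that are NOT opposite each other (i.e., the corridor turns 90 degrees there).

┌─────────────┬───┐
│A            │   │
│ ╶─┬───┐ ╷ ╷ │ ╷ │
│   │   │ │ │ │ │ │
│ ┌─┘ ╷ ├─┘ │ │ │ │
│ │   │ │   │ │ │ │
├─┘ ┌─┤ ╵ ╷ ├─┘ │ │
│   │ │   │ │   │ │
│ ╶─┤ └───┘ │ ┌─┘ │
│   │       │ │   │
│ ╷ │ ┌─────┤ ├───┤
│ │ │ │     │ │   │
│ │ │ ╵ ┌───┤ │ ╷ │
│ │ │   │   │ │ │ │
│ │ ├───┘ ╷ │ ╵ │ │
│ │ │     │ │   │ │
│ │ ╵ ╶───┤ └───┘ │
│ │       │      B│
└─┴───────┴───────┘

Counting corner cells (2 non-opposite passages):
Total corners: 32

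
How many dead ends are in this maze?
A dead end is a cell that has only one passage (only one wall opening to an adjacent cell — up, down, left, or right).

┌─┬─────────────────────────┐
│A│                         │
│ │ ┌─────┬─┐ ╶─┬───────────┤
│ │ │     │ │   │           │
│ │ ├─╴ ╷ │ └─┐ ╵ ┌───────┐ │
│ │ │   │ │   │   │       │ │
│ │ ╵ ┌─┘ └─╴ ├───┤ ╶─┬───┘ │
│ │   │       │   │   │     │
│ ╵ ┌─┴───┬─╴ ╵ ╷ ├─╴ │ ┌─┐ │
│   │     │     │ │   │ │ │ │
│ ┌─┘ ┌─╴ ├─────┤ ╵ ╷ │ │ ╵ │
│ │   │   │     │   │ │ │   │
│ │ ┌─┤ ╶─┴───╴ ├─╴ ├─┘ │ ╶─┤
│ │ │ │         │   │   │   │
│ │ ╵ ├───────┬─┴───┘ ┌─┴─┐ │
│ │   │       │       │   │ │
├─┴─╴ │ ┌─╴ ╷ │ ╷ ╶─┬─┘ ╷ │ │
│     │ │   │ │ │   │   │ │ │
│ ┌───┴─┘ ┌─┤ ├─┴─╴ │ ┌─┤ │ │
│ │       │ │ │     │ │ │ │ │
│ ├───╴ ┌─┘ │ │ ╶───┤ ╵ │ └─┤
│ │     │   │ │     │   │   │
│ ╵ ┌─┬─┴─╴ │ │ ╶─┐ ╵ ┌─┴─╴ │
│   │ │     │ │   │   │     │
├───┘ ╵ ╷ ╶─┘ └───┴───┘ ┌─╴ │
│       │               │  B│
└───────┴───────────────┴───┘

Checking each cell for number of passages:

Dead ends found at positions:
  (0, 0)
  (0, 13)
  (1, 2)
  (1, 5)
  (2, 12)
  (3, 3)
  (4, 5)
  (4, 12)
  (5, 5)
  (5, 10)
  (6, 2)
  (6, 8)
  (7, 0)
  (8, 3)
  (8, 7)
  (9, 1)
  (9, 5)
  (9, 11)
  (9, 13)
  (10, 4)
  (11, 2)
  (11, 8)
  (12, 0)
  (12, 12)
Total dead ends: 24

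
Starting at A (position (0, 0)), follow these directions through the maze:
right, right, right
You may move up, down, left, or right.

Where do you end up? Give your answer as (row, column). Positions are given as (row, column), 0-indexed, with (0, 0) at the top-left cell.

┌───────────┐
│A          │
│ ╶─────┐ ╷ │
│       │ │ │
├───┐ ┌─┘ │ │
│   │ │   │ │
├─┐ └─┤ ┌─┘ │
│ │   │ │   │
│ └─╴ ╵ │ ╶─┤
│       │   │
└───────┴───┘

Following directions step by step:
Start: (0, 0)
  right: (0, 0) → (0, 1)
  right: (0, 1) → (0, 2)
  right: (0, 2) → (0, 3)
Final position: (0, 3)

Path taken:

┌───────────┐
│A → → B    │
│ ╶─────┐ ╷ │
│       │ │ │
├───┐ ┌─┘ │ │
│   │ │   │ │
├─┐ └─┤ ┌─┘ │
│ │   │ │   │
│ └─╴ ╵ │ ╶─┤
│       │   │
└───────┴───┘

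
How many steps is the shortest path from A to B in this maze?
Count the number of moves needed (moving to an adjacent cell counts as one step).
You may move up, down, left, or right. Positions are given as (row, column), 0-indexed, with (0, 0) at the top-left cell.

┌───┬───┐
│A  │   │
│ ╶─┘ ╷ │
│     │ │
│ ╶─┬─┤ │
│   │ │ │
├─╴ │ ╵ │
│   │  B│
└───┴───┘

Using BFS to find shortest path:
Start: (0, 0), End: (3, 3)
Path found:
(0,0) → (1,0) → (1,1) → (1,2) → (0,2) → (0,3) → (1,3) → (2,3) → (3,3)
Number of steps: 8

Solution:

┌───┬───┐
│A  │↱ ↓│
│ ╶─┘ ╷ │
│↳ → ↑│↓│
│ ╶─┬─┤ │
│   │ │↓│
├─╴ │ ╵ │
│   │  B│
└───┴───┘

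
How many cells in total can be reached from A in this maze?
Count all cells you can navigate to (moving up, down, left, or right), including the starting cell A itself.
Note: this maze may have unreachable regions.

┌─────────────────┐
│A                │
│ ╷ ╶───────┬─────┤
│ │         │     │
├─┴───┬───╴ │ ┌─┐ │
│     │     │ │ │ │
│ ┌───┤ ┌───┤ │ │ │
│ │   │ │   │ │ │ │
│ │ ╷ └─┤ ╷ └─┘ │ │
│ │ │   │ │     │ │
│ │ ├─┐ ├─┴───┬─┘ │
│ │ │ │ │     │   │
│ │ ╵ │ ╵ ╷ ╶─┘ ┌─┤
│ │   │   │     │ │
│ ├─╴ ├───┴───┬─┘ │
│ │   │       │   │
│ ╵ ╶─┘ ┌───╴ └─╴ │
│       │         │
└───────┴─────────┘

Using BFS/flood-fill to find all reachable cells from A:
Maze size: 9 × 9 = 81 total cells
62 cell(s) are walled off and cannot be reached from A.
Reachable cells: 19

Reachable region (· marks reachable cells):

┌─────────────────┐
│A · · · · · · · ·│
│ ╷ ╶───────┬─────┤
│·│· · · · ·│     │
├─┴───┬───╴ │ ┌─┐ │
│     │· · ·│ │ │ │
│ ┌───┤ ┌───┤ │ │ │
│ │   │·│   │ │ │ │
│ │ ╷ └─┤ ╷ └─┘ │ │
│ │ │   │ │     │ │
│ │ ├─┐ ├─┴───┬─┘ │
│ │ │ │ │     │   │
│ │ ╵ │ ╵ ╷ ╶─┘ ┌─┤
│ │   │   │     │ │
│ ├─╴ ├───┴───┬─┘ │
│ │   │       │   │
│ ╵ ╶─┘ ┌───╴ └─╴ │
│       │         │
└───────┴─────────┘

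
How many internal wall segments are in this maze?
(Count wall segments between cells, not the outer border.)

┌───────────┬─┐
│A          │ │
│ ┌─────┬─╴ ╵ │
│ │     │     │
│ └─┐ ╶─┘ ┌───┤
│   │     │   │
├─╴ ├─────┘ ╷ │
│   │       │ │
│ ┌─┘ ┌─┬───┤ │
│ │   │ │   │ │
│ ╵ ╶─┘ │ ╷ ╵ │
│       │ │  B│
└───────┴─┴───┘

Counting internal wall segments:
Total internal walls: 30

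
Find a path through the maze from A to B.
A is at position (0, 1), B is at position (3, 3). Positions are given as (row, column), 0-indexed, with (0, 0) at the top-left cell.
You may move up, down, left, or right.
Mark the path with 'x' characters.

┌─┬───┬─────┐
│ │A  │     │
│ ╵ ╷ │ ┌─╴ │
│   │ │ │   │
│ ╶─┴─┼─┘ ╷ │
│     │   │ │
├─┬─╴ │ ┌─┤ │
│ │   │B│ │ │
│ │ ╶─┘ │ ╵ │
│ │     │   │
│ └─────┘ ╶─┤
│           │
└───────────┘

Finding the shortest path from (0, 1) to (3, 3):
Path length: 11 steps
Directions: down → left → down → right → right → down → left → down → right → right → up

Solution:

┌─┬───┬─────┐
│ │A  │     │
│ ╵ ╷ │ ┌─╴ │
│x x│ │ │   │
│ ╶─┴─┼─┘ ╷ │
│x x x│   │ │
├─┬─╴ │ ┌─┤ │
│ │x x│B│ │ │
│ │ ╶─┘ │ ╵ │
│ │x x x│   │
│ └─────┘ ╶─┤
│           │
└───────────┘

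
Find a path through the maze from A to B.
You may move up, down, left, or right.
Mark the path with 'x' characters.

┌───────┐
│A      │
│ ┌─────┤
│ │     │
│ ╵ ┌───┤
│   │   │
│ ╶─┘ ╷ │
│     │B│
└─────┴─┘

Finding the shortest path through the maze:
Path length: 8 steps
Directions: down → down → down → right → right → up → right → down

Solution:

┌───────┐
│A      │
│ ┌─────┤
│x│     │
│ ╵ ┌───┤
│x  │x x│
│ ╶─┘ ╷ │
│x x x│B│
└─────┴─┘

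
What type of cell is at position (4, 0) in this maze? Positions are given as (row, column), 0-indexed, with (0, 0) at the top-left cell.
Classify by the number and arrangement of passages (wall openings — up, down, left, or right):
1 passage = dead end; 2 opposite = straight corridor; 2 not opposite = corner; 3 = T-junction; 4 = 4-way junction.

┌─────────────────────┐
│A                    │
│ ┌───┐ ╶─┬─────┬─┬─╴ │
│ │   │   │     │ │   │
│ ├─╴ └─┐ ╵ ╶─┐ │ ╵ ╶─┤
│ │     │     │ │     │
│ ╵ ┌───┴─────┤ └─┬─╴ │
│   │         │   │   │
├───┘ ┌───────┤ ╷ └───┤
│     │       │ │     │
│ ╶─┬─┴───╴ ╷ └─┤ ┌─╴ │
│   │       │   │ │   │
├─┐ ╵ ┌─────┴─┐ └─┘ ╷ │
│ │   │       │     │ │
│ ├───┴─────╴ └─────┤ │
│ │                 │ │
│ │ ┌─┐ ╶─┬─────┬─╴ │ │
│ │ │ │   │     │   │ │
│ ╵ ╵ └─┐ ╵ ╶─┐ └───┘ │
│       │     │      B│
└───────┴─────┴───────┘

Checking cell at (4, 0):
Number of passages: 2
Cell type: corner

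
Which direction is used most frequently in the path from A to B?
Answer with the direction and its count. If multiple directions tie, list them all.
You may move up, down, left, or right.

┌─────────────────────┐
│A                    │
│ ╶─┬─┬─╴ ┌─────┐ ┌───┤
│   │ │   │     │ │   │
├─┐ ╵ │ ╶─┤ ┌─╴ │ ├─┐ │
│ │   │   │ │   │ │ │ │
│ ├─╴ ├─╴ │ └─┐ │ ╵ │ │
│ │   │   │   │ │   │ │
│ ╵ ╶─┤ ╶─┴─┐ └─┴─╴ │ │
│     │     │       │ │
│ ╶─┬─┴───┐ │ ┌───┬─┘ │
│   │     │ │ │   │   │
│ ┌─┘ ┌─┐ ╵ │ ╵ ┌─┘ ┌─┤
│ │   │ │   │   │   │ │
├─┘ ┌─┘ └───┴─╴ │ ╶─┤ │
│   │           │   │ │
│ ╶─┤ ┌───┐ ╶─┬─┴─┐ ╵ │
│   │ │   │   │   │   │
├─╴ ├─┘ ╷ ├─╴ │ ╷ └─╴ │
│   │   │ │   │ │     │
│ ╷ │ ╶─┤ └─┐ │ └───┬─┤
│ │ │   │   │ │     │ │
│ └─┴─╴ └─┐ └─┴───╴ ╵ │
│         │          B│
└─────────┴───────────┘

Directions: right, right, right, right, down, left, down, right, down, left, down, right, right, down, down, left, up, left, left, down, left, down, left, down, right, down, left, down, down, right, right, right, up, left, up, right, up, right, down, down, right, down, right, right, right, right, right
Counts: {'right': 19, 'down': 15, 'left': 9, 'up': 4}
Most common: right (19 times)

Solution:

┌─────────────────────┐
│A → → → ↓            │
│ ╶─┬─┬─╴ ┌─────┐ ┌───┤
│   │ │↓ ↲│     │ │   │
├─┐ ╵ │ ╶─┤ ┌─╴ │ ├─┐ │
│ │   │↳ ↓│ │   │ │ │ │
│ ├─╴ ├─╴ │ └─┐ │ ╵ │ │
│ │   │↓ ↲│   │ │   │ │
│ ╵ ╶─┤ ╶─┴─┐ └─┴─╴ │ │
│     │↳ → ↓│       │ │
│ ╶─┬─┴───┐ │ ┌───┬─┘ │
│   │↓ ← ↰│↓│ │   │   │
│ ┌─┘ ┌─┐ ╵ │ ╵ ┌─┘ ┌─┤
│ │↓ ↲│ │↑ ↲│   │   │ │
├─┘ ┌─┘ └───┴─╴ │ ╶─┤ │
│↓ ↲│           │   │ │
│ ╶─┤ ┌───┐ ╶─┬─┴─┐ ╵ │
│↳ ↓│ │↱ ↓│   │   │   │
├─╴ ├─┘ ╷ ├─╴ │ ╷ └─╴ │
│↓ ↲│↱ ↑│↓│   │ │     │
│ ╷ │ ╶─┤ └─┐ │ └───┬─┤
│↓│ │↑ ↰│↳ ↓│ │     │ │
│ └─┴─╴ └─┐ └─┴───╴ ╵ │
│↳ → → ↑  │↳ → → → → B│
└─────────┴───────────┘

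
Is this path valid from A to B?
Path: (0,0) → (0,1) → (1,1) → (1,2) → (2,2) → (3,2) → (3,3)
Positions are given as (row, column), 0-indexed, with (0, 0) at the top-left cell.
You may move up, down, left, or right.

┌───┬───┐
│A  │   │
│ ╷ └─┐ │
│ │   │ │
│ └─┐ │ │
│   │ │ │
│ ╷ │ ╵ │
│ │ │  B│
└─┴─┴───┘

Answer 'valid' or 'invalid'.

Checking path validity:
Result: All consecutive moves are passable.

valid

Correct solution:

┌───┬───┐
│A ↓│   │
│ ╷ └─┐ │
│ │↳ ↓│ │
│ └─┐ │ │
│   │↓│ │
│ ╷ │ ╵ │
│ │ │↳ B│
└─┴─┴───┘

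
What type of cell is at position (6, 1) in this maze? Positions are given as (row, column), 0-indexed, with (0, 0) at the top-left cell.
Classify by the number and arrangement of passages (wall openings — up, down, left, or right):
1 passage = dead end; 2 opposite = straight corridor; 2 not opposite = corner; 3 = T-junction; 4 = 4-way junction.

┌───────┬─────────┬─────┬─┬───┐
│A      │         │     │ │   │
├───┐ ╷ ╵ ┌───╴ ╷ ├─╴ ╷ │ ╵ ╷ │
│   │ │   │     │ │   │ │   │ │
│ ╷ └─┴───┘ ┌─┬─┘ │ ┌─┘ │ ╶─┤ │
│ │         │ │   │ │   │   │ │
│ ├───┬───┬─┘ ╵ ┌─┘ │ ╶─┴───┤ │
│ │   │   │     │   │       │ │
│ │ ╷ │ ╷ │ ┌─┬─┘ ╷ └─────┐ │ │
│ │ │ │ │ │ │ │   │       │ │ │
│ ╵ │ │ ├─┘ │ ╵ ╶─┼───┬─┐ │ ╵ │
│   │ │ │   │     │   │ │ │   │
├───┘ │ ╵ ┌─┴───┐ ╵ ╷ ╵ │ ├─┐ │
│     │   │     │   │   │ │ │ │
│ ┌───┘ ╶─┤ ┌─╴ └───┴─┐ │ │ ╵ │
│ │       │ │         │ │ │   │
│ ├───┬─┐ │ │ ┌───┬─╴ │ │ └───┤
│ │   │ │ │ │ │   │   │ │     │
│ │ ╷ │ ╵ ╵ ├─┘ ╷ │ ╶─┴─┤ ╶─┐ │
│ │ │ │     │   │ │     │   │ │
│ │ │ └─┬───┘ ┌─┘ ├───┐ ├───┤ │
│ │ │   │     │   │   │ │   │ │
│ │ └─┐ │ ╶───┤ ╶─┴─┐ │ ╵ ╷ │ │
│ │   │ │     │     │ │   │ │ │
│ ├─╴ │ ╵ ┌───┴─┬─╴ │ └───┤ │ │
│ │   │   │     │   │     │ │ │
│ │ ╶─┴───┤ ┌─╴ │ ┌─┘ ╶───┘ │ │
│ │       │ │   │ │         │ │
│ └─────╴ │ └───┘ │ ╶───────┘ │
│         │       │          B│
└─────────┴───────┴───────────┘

Checking cell at (6, 1):
Number of passages: 2
Cell type: straight corridor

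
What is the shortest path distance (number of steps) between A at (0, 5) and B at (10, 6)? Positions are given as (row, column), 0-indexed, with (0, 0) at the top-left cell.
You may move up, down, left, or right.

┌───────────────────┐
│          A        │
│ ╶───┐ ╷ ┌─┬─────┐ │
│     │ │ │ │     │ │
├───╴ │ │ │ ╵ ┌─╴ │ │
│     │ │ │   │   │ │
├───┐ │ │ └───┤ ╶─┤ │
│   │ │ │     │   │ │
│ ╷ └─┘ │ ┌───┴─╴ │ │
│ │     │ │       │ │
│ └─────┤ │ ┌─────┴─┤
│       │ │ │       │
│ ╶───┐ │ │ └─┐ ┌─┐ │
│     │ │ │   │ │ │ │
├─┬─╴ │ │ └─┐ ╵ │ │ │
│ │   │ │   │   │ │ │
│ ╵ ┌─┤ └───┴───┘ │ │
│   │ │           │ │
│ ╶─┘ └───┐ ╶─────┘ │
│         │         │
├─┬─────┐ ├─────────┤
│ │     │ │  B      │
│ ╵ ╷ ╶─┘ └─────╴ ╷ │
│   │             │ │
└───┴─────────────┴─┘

Finding path from (0, 5) to (10, 6):
Path: (0,5) → (0,4) → (0,3) → (1,3) → (2,3) → (3,3) → (4,3) → (4,2) → (4,1) → (3,1) → (3,0) → (4,0) → (5,0) → (6,0) → (6,1) → (6,2) → (7,2) → (7,1) → (8,1) → (8,0) → (9,0) → (9,1) → (9,2) → (9,3) → (9,4) → (10,4) → (11,4) → (11,5) → (11,6) → (11,7) → (11,8) → (10,8) → (10,7) → (10,6)
Distance: 33 steps

Solution:

┌───────────────────┐
│      ↓ ← A        │
│ ╶───┐ ╷ ┌─┬─────┐ │
│     │↓│ │ │     │ │
├───╴ │ │ │ ╵ ┌─╴ │ │
│     │↓│ │   │   │ │
├───┐ │ │ └───┤ ╶─┤ │
│↓ ↰│ │↓│     │   │ │
│ ╷ └─┘ │ ┌───┴─╴ │ │
│↓│↑ ← ↲│ │       │ │
│ └─────┤ │ ┌─────┴─┤
│↓      │ │ │       │
│ ╶───┐ │ │ └─┐ ┌─┐ │
│↳ → ↓│ │ │   │ │ │ │
├─┬─╴ │ │ └─┐ ╵ │ │ │
│ │↓ ↲│ │   │   │ │ │
│ ╵ ┌─┤ └───┴───┘ │ │
│↓ ↲│ │           │ │
│ ╶─┘ └───┐ ╶─────┘ │
│↳ → → → ↓│         │
├─┬─────┐ ├─────────┤
│ │     │↓│  B ← ↰  │
│ ╵ ╷ ╶─┘ └─────╴ ╷ │
│   │    ↳ → → → ↑│ │
└───┴─────────────┴─┘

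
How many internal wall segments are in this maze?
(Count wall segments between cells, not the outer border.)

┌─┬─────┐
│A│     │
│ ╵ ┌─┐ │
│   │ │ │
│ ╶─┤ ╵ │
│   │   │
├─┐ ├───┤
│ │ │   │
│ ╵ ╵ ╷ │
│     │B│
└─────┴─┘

Counting internal wall segments:
Total internal walls: 12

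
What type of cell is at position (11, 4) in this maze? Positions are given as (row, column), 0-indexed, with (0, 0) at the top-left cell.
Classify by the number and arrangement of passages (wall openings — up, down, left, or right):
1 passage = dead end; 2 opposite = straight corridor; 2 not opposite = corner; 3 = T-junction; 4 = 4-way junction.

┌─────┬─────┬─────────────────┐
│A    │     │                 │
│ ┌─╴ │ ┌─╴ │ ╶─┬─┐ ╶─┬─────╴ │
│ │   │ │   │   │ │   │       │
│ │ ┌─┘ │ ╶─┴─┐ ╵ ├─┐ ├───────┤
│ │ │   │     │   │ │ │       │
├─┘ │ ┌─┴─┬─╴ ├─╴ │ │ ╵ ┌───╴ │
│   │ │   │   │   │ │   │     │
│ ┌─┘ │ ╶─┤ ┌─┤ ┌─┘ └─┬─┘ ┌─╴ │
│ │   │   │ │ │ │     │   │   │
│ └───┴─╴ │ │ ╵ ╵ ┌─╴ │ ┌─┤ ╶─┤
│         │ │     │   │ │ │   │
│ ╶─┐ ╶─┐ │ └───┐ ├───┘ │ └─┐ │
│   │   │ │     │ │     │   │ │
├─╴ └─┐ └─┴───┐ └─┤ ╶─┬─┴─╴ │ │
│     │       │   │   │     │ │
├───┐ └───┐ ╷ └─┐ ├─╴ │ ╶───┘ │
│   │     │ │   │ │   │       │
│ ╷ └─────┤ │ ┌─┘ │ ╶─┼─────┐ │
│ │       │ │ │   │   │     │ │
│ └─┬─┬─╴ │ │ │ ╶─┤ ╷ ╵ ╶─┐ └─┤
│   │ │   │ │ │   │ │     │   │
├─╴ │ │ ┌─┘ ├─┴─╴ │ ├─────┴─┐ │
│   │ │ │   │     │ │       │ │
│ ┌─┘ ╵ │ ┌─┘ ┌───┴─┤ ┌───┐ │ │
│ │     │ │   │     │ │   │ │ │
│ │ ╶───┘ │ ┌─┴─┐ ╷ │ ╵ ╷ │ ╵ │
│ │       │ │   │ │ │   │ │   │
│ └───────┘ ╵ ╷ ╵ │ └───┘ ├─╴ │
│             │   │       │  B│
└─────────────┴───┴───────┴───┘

Checking cell at (11, 4):
Number of passages: 2
Cell type: corner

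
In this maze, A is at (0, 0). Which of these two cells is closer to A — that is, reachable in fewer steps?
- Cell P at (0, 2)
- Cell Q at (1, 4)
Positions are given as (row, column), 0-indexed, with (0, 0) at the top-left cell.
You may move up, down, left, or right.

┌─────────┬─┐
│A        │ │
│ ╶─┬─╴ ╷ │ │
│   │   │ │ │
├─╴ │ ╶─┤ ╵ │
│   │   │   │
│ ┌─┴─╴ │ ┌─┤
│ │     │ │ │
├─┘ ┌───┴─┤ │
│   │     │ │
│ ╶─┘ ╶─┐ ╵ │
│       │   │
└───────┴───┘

Shortest path A → P at (0, 2): 2 steps
Shortest path A → Q at (1, 4): 5 steps

P is closer (2 steps vs 5 steps).

Path to P:

┌─────────┬─┐
│A → P    │ │
│ ╶─┬─╴ ╷ │ │
│   │   │ │ │
├─╴ │ ╶─┤ ╵ │
│   │   │   │
│ ┌─┴─╴ │ ┌─┤
│ │     │ │ │
├─┘ ┌───┴─┤ │
│   │     │ │
│ ╶─┘ ╶─┐ ╵ │
│       │   │
└───────┴───┘

Path to Q:

┌─────────┬─┐
│A → → → ↓│ │
│ ╶─┬─╴ ╷ │ │
│   │   │Q│ │
├─╴ │ ╶─┤ ╵ │
│   │   │   │
│ ┌─┴─╴ │ ┌─┤
│ │     │ │ │
├─┘ ┌───┴─┤ │
│   │     │ │
│ ╶─┘ ╶─┐ ╵ │
│       │   │
└───────┴───┘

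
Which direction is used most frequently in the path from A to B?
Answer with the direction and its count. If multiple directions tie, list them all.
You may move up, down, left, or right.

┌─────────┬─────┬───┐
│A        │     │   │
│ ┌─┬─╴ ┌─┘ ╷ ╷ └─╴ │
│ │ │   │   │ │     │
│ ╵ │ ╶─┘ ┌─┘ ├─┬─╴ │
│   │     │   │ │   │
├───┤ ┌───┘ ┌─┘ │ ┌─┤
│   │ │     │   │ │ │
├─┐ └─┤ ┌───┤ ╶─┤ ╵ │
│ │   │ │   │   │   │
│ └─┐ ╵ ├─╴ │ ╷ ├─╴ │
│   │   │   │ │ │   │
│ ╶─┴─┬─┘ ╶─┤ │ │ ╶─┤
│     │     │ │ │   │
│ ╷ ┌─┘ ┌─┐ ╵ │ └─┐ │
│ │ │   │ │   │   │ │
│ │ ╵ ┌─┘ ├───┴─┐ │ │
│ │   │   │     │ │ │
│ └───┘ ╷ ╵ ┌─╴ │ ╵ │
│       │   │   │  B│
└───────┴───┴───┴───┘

Directions: right, right, right, down, left, down, right, right, up, right, up, right, right, down, right, right, down, left, down, down, right, down, left, down, right, down, down, down
Counts: {'right': 12, 'down': 11, 'left': 3, 'up': 2}
Most common: right (12 times)

Solution:

┌─────────┬─────┬───┐
│A → → ↓  │↱ → ↓│   │
│ ┌─┬─╴ ┌─┘ ╷ ╷ └─╴ │
│ │ │↓ ↲│↱ ↑│ │↳ → ↓│
│ ╵ │ ╶─┘ ┌─┘ ├─┬─╴ │
│   │↳ → ↑│   │ │↓ ↲│
├───┤ ┌───┘ ┌─┘ │ ┌─┤
│   │ │     │   │↓│ │
├─┐ └─┤ ┌───┤ ╶─┤ ╵ │
│ │   │ │   │   │↳ ↓│
│ └─┐ ╵ ├─╴ │ ╷ ├─╴ │
│   │   │   │ │ │↓ ↲│
│ ╶─┴─┬─┘ ╶─┤ │ │ ╶─┤
│     │     │ │ │↳ ↓│
│ ╷ ┌─┘ ┌─┐ ╵ │ └─┐ │
│ │ │   │ │   │   │↓│
│ │ ╵ ┌─┘ ├───┴─┐ │ │
│ │   │   │     │ │↓│
│ └───┘ ╷ ╵ ┌─╴ │ ╵ │
│       │   │   │  B│
└───────┴───┴───┴───┘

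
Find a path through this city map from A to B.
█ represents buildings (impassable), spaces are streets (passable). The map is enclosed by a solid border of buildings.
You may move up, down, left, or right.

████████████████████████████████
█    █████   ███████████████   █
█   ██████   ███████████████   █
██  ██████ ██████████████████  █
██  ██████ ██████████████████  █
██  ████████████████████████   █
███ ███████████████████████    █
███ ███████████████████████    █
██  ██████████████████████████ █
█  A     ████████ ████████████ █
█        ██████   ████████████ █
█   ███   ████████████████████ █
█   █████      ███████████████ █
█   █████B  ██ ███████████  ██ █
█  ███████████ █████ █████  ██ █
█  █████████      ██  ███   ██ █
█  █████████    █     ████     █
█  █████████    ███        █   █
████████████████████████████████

Finding the shortest path from A to B:
Movement: cardinal only
Path length: 10 steps
Directions: down → right → right → right → right → down → right → right → down → down

Solution:

████████████████████████████████
█    █████   ███████████████   █
█   ██████   ███████████████   █
██  ██████ ██████████████████  █
██  ██████ ██████████████████  █
██  ████████████████████████   █
███ ███████████████████████    █
███ ███████████████████████    █
██  ██████████████████████████ █
█  A     ████████ ████████████ █
█  ↳→→→↓ ██████   ████████████ █
█   ███↳→↓████████████████████ █
█   █████↓     ███████████████ █
█   █████B  ██ ███████████  ██ █
█  ███████████ █████ █████  ██ █
█  █████████      ██  ███   ██ █
█  █████████    █     ████     █
█  █████████    ███        █   █
████████████████████████████████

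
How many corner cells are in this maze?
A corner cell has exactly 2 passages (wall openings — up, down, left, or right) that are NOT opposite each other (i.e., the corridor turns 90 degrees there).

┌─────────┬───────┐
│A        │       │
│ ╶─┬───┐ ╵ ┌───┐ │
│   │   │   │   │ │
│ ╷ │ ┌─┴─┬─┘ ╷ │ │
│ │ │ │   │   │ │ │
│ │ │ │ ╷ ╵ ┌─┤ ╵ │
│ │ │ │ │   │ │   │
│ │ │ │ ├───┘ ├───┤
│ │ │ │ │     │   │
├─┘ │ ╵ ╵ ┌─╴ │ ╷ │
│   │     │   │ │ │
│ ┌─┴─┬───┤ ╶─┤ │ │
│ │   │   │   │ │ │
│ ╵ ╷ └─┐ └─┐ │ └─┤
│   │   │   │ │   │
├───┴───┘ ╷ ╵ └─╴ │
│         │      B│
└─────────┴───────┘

Counting corner cells (2 non-opposite passages):
Total corners: 41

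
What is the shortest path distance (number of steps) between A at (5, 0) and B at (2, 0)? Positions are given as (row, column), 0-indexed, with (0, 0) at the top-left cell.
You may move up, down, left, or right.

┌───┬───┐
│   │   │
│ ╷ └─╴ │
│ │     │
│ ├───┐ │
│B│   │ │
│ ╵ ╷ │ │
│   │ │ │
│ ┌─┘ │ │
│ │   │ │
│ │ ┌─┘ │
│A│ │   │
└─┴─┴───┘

Finding path from (5, 0) to (2, 0):
Path: (5,0) → (4,0) → (3,0) → (2,0)
Distance: 3 steps

Solution:

┌───┬───┐
│   │   │
│ ╷ └─╴ │
│ │     │
│ ├───┐ │
│B│   │ │
│ ╵ ╷ │ │
│↑  │ │ │
│ ┌─┘ │ │
│↑│   │ │
│ │ ┌─┘ │
│A│ │   │
└─┴─┴───┘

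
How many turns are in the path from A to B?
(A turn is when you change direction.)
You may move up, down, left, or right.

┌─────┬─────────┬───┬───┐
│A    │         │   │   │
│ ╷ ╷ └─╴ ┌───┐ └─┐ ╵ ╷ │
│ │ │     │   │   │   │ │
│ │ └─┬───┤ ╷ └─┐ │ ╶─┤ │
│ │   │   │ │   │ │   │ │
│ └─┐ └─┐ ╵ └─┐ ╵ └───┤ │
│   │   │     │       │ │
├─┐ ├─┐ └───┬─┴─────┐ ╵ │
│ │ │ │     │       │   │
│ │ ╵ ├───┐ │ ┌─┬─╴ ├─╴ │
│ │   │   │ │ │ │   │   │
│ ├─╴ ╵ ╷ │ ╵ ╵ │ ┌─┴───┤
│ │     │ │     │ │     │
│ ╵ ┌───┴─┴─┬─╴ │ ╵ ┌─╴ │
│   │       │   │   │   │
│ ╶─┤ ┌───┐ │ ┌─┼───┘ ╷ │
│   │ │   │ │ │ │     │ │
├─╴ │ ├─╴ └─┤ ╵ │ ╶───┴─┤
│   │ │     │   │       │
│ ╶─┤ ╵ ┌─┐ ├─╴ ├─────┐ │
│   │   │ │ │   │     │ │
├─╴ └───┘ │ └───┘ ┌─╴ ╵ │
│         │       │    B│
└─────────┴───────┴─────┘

Directions: right, down, down, right, down, right, down, right, right, down, down, right, up, up, right, right, right, down, left, down, down, right, up, right, right, down, left, down, left, left, down, right, right, right, down, down
Number of turns: 23

Solution:

┌─────┬─────────┬───┬───┐
│A ↓  │         │   │   │
│ ╷ ╷ └─╴ ┌───┐ └─┐ ╵ ╷ │
│ │↓│     │   │   │   │ │
│ │ └─┬───┤ ╷ └─┐ │ ╶─┤ │
│ │↳ ↓│   │ │   │ │   │ │
│ └─┐ └─┐ ╵ └─┐ ╵ └───┤ │
│   │↳ ↓│     │       │ │
├─┐ ├─┐ └───┬─┴─────┐ ╵ │
│ │ │ │↳ → ↓│↱ → → ↓│   │
│ │ ╵ ├───┐ │ ┌─┬─╴ ├─╴ │
│ │   │   │↓│↑│ │↓ ↲│   │
│ ├─╴ ╵ ╷ │ ╵ ╵ │ ┌─┴───┤
│ │     │ │↳ ↑  │↓│↱ → ↓│
│ ╵ ┌───┴─┴─┬─╴ │ ╵ ┌─╴ │
│   │       │   │↳ ↑│↓ ↲│
│ ╶─┤ ┌───┐ │ ┌─┼───┘ ╷ │
│   │ │   │ │ │ │↓ ← ↲│ │
├─╴ │ ├─╴ └─┤ ╵ │ ╶───┴─┤
│   │ │     │   │↳ → → ↓│
│ ╶─┤ ╵ ┌─┐ ├─╴ ├─────┐ │
│   │   │ │ │   │     │↓│
├─╴ └───┘ │ └───┘ ┌─╴ ╵ │
│         │       │    B│
└─────────┴───────┴─────┘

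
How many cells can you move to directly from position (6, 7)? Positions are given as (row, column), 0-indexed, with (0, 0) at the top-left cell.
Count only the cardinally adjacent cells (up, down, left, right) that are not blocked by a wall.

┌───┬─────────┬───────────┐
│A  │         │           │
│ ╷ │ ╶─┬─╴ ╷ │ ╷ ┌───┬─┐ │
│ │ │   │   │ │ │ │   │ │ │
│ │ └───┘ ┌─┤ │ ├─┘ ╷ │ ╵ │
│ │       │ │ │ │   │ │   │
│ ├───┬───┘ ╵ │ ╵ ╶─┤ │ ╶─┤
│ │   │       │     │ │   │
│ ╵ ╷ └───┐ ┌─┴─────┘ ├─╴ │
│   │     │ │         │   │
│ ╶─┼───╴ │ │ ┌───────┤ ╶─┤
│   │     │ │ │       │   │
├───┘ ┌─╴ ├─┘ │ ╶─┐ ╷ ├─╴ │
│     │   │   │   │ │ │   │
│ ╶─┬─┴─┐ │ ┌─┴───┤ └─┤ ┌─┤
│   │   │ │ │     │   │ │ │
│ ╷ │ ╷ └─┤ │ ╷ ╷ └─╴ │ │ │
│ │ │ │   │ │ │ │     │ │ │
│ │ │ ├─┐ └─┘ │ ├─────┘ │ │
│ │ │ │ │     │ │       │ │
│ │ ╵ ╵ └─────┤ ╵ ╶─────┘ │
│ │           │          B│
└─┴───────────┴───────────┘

Checking passable neighbors of (6, 7):
Neighbors: (5, 7), (6, 8)
Count: 2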